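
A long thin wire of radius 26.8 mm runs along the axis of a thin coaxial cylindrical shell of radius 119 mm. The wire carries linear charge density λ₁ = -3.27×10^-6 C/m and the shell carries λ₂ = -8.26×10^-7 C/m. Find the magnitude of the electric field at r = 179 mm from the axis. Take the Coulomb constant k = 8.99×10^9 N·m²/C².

|E| ≈ 4.11e5 N/C

Choose a coaxial cylinder of radius r = 179 mm (arbitrary length L) as the Gaussian surface (r > 119 mm, enclosing both).
λ_enc = λ₁ + λ₂ = (-3.27e-6) + (-8.26×10^-7) = -4.096×10^-6 C/m.
Gauss's law: E·2πrL = λ_enc L/ε₀.
E = 2k|λ_enc|/r = 2(8.99×10^9)(4.096×10^-6)/(0.179) = 4.11×10^5 N/C.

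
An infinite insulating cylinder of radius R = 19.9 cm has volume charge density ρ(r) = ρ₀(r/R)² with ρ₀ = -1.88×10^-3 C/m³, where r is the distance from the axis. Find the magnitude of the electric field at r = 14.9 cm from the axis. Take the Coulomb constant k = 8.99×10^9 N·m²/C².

Coaxial Gaussian cylinder, radius r = 14.9 cm, length L (r < R).
Integrating ρ over the cross-section to radius r: λ_enc = (2πρ₀/R²) ∫₀^r r'^3 dr' = 2πρ₀ r^4/(4·R²) = -3.676×10^-5 C/m.
By Gauss's law (flux through the curved wall only), E·2πrL = λ_enc L/ε₀.
E = 2k|λ_enc|/r = 2(8.99×10^9)(3.676e-5)/(0.149) = 4.44e6 N/C.

E ≈ 4.44e6 N/C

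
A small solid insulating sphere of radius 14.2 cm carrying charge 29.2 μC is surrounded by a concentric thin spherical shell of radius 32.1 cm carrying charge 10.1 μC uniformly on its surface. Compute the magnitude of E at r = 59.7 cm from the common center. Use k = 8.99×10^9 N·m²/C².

E ≈ 9.91×10^5 N/C

Use a concentric Gaussian sphere at r = 59.7 cm (r > 32.1 cm, enclosing both).
Q_enc = (29.2 μC) + (10.1 μC) = 3.93×10^-5 C.
By Gauss's law, ∮E·dA = E·4πr² = Q_enc/ε₀.
E = k|Q_enc|/r² = (8.99×10^9)(3.93×10^-5)/(0.597)² = 9.91×10^5 N/C.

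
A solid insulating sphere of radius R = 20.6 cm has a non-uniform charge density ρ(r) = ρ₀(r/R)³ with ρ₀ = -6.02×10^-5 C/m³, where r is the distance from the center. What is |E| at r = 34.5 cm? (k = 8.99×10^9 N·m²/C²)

|E| ≈ 8.32e4 V/m

Use a concentric Gaussian sphere at r = 34.5 cm (r > R, all charge enclosed).
Q_enc = 4π ∫₀^R ρ₀(r'/R)^3 r'² dr' = 4πρ₀R³/6 = -1.102×10^-6 C.
Since E is radial and uniform over the Gaussian sphere, Φ = E·4πr² = Q_enc/ε₀.
E = k|Q_enc|/r² = (8.99×10^9)(1.102×10^-6)/(0.345)² = 8.32e4 N/C.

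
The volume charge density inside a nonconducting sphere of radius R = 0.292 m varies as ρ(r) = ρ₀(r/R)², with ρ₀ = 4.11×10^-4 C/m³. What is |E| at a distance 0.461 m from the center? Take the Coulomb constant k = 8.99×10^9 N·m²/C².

Use a concentric Gaussian sphere at r = 0.461 m (r > R, all charge enclosed).
Q_enc = 4π ∫₀^R ρ₀(r'/R)^2 r'² dr' = 4πρ₀R³/5 = 2.572×10^-5 C.
Applying ∮E·dA = Q_enc/ε₀ with Φ = E(4πr²):
E = k|Q_enc|/r² = (8.99×10^9)(2.572×10^-5)/(0.461)² = 1.09×10^6 N/C.

E ≈ 1.09×10^6 N/C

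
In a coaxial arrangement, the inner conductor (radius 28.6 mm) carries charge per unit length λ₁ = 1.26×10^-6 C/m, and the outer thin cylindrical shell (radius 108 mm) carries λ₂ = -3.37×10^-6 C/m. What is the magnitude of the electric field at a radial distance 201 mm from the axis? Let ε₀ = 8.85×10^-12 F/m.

1.89e5 N/C

Coaxial Gaussian cylinder, radius r = 201 mm, length L (r > 108 mm, enclosing both).
λ_enc = λ₁ + λ₂ = (1.26e-6) + (-3.37×10^-6) = -2.11×10^-6 C/m.
By Gauss's law (flux through the curved wall only), E·2πrL = λ_enc L/ε₀.
E = |λ_enc|/(2πε₀r) = (2.11e-6)/(2π·8.85×10^-12·0.201) = 1.89×10^5 N/C.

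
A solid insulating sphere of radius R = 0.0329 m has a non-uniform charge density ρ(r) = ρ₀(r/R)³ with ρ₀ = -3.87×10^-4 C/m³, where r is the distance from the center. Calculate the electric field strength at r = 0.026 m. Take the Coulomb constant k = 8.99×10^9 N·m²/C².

Symmetry ⇒ E = E(r) r̂. Gaussian sphere of radius r = 0.026 m (r < R).
Integrate the density: Q_enc = 4π ∫₀^r ρ₀(r'/R)^3 r'² dr' = 4πρ₀ r^6/(6·R³) = -7.031×10^-9 C.
Since E is radial and uniform over the Gaussian sphere, Φ = E·4πr² = Q_enc/ε₀.
E = k|Q_enc|/r² = (8.99×10^9)(7.031e-9)/(0.026)² = 9.35×10^4 N/C.

9.35e4 N/C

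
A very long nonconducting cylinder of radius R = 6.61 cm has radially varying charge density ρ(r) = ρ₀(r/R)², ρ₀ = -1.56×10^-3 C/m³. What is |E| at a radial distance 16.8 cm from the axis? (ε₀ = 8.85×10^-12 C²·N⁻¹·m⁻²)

Take a coaxial cylindrical Gaussian surface of radius r = 16.8 cm and length L (r > R, full charge per length enclosed).
λ_enc = 2π ∫₀^R ρ₀(r'/R)^2 r' dr' = 2πρ₀R²/4 = -1.071×10^-5 C/m.
By Gauss's law (flux through the curved wall only), E·2πrL = λ_enc L/ε₀.
E = |λ_enc|/(2πε₀r) = (1.071×10^-5)/(2π·8.85×10^-12·0.168) = 1.15e6 N/C.

|E| ≈ 1.15×10^6 N/C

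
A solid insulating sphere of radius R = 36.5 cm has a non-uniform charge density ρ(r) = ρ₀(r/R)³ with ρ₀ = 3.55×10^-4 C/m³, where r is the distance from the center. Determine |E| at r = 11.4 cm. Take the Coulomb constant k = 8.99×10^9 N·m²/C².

E = 2.32×10^4 V/m

Take a concentric spherical Gaussian surface of radius r = 11.4 cm (r < R).
Q_enc = ∫₀^r ρ(r')·4πr'² dr' = (4πρ₀/R³) ∫₀^r r'^5 dr' = 4πρ₀ r^6/(6·R³) = 3.356×10^-8 C.
Since E is radial and uniform over the Gaussian sphere, Φ = E·4πr² = Q_enc/ε₀.
E = k|Q_enc|/r² = (8.99×10^9)(3.356e-8)/(0.114)² = 2.32×10^4 N/C.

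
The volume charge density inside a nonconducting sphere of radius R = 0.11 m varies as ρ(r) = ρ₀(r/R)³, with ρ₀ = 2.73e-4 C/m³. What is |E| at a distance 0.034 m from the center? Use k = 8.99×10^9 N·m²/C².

5.16×10^3 N/C

Symmetry ⇒ E = E(r) r̂. Gaussian sphere of radius r = 0.034 m (r < R).
Integrate the density: Q_enc = 4π ∫₀^r ρ₀(r'/R)^3 r'² dr' = 4πρ₀ r^6/(6·R³) = 6.636×10^-10 C.
Applying ∮E·dA = Q_enc/ε₀ with Φ = E(4πr²):
E = k|Q_enc|/r² = (8.99×10^9)(6.636e-10)/(0.034)² = 5.16e3 N/C.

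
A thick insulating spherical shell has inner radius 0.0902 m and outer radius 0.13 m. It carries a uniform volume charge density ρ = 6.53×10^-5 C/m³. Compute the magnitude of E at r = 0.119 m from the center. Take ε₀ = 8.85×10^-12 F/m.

E ≈ 1.65×10^5 N/C

By spherical symmetry E is radial; choose a Gaussian sphere of radius r = 0.119 m (within the shell material, 0.0902 m < r < 0.13 m).
Only the shell between 0.0902 m and r is enclosed: Q_enc = ρ·(4π/3)(r³ − a³) = (6.53e-5)·(4π/3)·((0.119)³ − (0.0902)³) = 2.602e-7 C.
Since E is radial and uniform over the Gaussian sphere, Φ = E·4πr² = Q_enc/ε₀.
E = |Q_enc|/(4πε₀r²) = (2.602×10^-7)/(4π·8.85×10^-12·(0.119)²) = 1.65×10^5 N/C.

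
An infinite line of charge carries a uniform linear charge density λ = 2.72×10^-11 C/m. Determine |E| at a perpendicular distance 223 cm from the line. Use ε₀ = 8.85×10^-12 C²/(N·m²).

|E| = 0.219 V/m

By cylindrical symmetry E is radial; use a coaxial Gaussian cylinder of radius 223 cm and length L.
Q_enc = λL, so λ_enc = 2.72×10^-11 C/m.
By Gauss's law (flux through the curved wall only), E·2πrL = λ_enc L/ε₀.
E = |λ_enc|/(2πε₀r) = (2.72×10^-11)/(2π·8.85×10^-12·2.23) = 0.219 N/C.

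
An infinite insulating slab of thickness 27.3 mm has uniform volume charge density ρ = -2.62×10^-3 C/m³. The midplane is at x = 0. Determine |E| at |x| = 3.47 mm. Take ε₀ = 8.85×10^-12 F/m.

By symmetry E is perpendicular to the slab. A Gaussian pillbox from −3.47 mm to +3.47 mm (face area A) lies entirely within the slab.
Q_enc = ρ·(2x)·A and flux = 2EA, so 2EA = 2ρxA/ε₀ ⇒ E = |ρ|x/ε₀.
E = (2.62e-3)(0.00347)/(8.85×10^-12) = 1.03e6 N/C.

|E| ≈ 1.03×10^6 N/C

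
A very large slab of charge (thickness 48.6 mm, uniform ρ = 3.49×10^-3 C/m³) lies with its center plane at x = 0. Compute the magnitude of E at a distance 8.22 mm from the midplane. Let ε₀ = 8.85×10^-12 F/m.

By symmetry E is perpendicular to the slab. A Gaussian pillbox from −8.22 mm to +8.22 mm (face area A) lies entirely within the slab.
Q_enc = ρ·(2x)·A and flux = 2EA, so 2EA = 2ρxA/ε₀ ⇒ E = |ρ|x/ε₀.
E = (3.49×10^-3)(0.00822)/(8.85×10^-12) = 3.24×10^6 N/C.

|E| = 3.24×10^6 N/C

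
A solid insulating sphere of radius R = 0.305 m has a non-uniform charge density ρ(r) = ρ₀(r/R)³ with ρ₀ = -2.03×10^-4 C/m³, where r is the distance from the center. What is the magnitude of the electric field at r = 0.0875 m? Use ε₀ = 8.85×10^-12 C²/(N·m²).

Use a concentric Gaussian sphere at r = 0.0875 m (r < R).
Q_enc = ∫₀^r ρ(r')·4πr'² dr' = (4πρ₀/R³) ∫₀^r r'^5 dr' = 4πρ₀ r^6/(6·R³) = -6.725×10^-9 C.
Gauss's law: E·4πr² = Q_enc/ε₀.
E = |Q_enc|/(4πε₀r²) = (6.725e-9)/(4π·8.85×10^-12·(0.0875)²) = 7.90×10^3 N/C.

7.90×10^3 V/m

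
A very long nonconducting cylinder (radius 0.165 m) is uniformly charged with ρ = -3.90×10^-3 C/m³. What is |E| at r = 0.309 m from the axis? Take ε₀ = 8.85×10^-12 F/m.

|E| ≈ 1.94×10^7 N/C

Choose a coaxial cylinder of radius r = 0.309 m (arbitrary length L) as the Gaussian surface (r > 0.165 m, full cross-section enclosed).
λ_enc = ρ·πR² = (-3.90e-3)π(0.165)² = -3.336×10^-4 C/m.
Since E is radial and uniform over the curved surface, Φ = E·2πrL = Q_enc/ε₀ = λ_enc L/ε₀.
E = |λ_enc|/(2πε₀r) = (3.336e-4)/(2π·8.85×10^-12·0.309) = 1.94×10^7 N/C.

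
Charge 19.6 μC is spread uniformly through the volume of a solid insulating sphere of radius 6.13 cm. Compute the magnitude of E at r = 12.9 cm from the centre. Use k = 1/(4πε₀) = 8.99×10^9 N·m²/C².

Use a concentric Gaussian sphere at r = 12.9 cm (r > R, so the entire charge is enclosed).
Q_enc = 19.6 μC = 1.96e-5 C.
Since E is radial and uniform over the Gaussian sphere, Φ = E·4πr² = Q_enc/ε₀.
E = k|Q_enc|/r² = (8.99×10^9)(1.96×10^-5)/(0.129)² = 1.06×10^7 N/C.

E ≈ 1.06×10^7 N/C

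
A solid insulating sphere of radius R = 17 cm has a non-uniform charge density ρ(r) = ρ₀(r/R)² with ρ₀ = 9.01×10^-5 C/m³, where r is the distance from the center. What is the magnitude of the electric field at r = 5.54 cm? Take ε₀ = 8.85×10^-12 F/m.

Use a concentric Gaussian sphere at r = 5.54 cm (r < R).
Integrate the density: Q_enc = 4π ∫₀^r ρ₀(r'/R)^2 r'² dr' = 4πρ₀ r^5/(5·R²) = 4.089e-9 C.
Gauss's law: E·4πr² = Q_enc/ε₀.
E = |Q_enc|/(4πε₀r²) = (4.089×10^-9)/(4π·8.85×10^-12·(0.0554)²) = 1.20×10^4 N/C.

|E| = 1.20×10^4 N/C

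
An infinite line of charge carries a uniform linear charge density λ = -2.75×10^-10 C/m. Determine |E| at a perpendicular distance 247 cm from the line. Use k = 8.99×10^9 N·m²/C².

E = 2 N/C

Coaxial Gaussian cylinder, radius r = 247 cm, length L.
Q_enc = λL, so λ_enc = -2.75×10^-10 C/m.
Applying ∮E·dA = Q_enc/ε₀ with the end caps contributing no flux:
E = 2k|λ_enc|/r = 2(8.99×10^9)(2.75×10^-10)/(2.47) = 2 N/C.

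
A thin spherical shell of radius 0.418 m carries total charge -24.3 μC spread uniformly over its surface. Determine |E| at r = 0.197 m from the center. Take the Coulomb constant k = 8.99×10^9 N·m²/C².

Take a concentric spherical Gaussian surface of radius r = 0.197 m (inside the shell, r < 0.418 m).
All the charge is outside the Gaussian surface: Q_enc = 0, hence E = 0 everywhere inside the shell.

E = 0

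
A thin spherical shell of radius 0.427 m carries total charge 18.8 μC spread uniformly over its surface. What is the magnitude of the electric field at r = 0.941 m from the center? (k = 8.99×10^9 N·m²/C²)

Take a concentric spherical Gaussian surface of radius r = 0.941 m (r > 0.427 m).
The entire shell is enclosed: Q_enc = 1.88×10^-5 C.
By Gauss's law, ∮E·dA = E·4πr² = Q_enc/ε₀.
E = k|Q_enc|/r² = (8.99×10^9)(1.88e-5)/(0.941)² = 1.91e5 N/C.

E ≈ 1.91e5 N/C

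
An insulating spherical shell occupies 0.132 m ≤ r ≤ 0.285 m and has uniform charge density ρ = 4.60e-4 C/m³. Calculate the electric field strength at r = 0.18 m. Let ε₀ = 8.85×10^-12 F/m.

Use a concentric Gaussian sphere at r = 0.18 m (within the shell material, 0.132 m < r < 0.285 m).
Only the shell between 0.132 m and r is enclosed: Q_enc = ρ·(4π/3)(r³ − a³) = (4.60×10^-4)·(4π/3)·((0.18)³ − (0.132)³) = 6.806e-6 C.
By Gauss's law, ∮E·dA = E·4πr² = Q_enc/ε₀.
E = |Q_enc|/(4πε₀r²) = (6.806×10^-6)/(4π·8.85×10^-12·(0.18)²) = 1.89×10^6 N/C.

|E| = 1.89×10^6 N/C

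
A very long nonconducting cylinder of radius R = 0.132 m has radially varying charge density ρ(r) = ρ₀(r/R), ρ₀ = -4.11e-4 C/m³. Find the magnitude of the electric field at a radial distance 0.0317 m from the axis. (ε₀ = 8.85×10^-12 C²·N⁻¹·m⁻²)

E ≈ 1.18×10^5 V/m

By cylindrical symmetry E is radial; use a coaxial Gaussian cylinder of radius 0.0317 m and length L (r < R).
λ_enc = ∫₀^r ρ(r')·2πr' dr' = (2πρ₀/R)·r^3/3 = -2.077×10^-7 C/m.
Applying ∮E·dA = Q_enc/ε₀ with the end caps contributing no flux:
E = |λ_enc|/(2πε₀r) = (2.077e-7)/(2π·8.85×10^-12·0.0317) = 1.18×10^5 N/C.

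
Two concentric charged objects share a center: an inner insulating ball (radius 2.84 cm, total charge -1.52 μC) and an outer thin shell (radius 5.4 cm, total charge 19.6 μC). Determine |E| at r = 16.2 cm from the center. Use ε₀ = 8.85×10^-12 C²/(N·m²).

Use a concentric Gaussian sphere at r = 16.2 cm (r > 5.4 cm, enclosing both).
Q_enc = (-1.52 μC) + (19.6 μC) = 1.808e-5 C.
By Gauss's law, ∮E·dA = E·4πr² = Q_enc/ε₀.
E = |Q_enc|/(4πε₀r²) = (1.808×10^-5)/(4π·8.85×10^-12·(0.162)²) = 6.19e6 N/C.

E ≈ 6.19×10^6 N/C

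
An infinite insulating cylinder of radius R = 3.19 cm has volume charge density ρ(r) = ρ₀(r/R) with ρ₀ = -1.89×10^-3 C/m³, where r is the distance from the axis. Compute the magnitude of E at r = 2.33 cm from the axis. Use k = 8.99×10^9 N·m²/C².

Choose a coaxial cylinder of radius r = 2.33 cm (arbitrary length L) as the Gaussian surface (r < R).
Integrating ρ over the cross-section to radius r: λ_enc = (2πρ₀/R) ∫₀^r r'^2 dr' = 2πρ₀ r^3/(3·R) = -1.57e-6 C/m.
Since E is radial and uniform over the curved surface, Φ = E·2πrL = Q_enc/ε₀ = λ_enc L/ε₀.
E = 2k|λ_enc|/r = 2(8.99×10^9)(1.57×10^-6)/(0.0233) = 1.21×10^6 N/C.

E = 1.21×10^6 N/C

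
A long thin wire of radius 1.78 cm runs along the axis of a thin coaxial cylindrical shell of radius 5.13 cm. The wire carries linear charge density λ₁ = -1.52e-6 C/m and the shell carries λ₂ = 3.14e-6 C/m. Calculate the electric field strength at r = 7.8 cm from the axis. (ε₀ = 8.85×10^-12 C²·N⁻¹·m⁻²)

Choose a coaxial cylinder of radius r = 7.8 cm (arbitrary length L) as the Gaussian surface (r > 5.13 cm, enclosing both).
λ_enc = λ₁ + λ₂ = (-1.52e-6) + (3.14×10^-6) = 1.62×10^-6 C/m.
Applying ∮E·dA = Q_enc/ε₀ with the end caps contributing no flux:
E = |λ_enc|/(2πε₀r) = (1.62e-6)/(2π·8.85×10^-12·0.078) = 3.74e5 N/C.

|E| = 3.74e5 N/C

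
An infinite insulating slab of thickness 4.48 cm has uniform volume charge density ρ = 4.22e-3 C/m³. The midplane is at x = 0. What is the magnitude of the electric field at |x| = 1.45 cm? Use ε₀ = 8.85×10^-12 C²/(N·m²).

E ≈ 6.91×10^6 N/C

By symmetry E is perpendicular to the slab. A Gaussian pillbox from −1.45 cm to +1.45 cm (face area A) lies entirely within the slab.
Q_enc = ρ·(2x)·A and flux = 2EA, so 2EA = 2ρxA/ε₀ ⇒ E = |ρ|x/ε₀.
E = (4.22×10^-3)(0.0145)/(8.85×10^-12) = 6.91×10^6 N/C.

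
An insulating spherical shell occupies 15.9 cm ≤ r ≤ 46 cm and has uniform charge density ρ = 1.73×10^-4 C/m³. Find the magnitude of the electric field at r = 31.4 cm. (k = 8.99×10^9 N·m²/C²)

Use a concentric Gaussian sphere at r = 31.4 cm (within the shell material, 15.9 cm < r < 46 cm).
Only the shell between 15.9 cm and r is enclosed: Q_enc = ρ·(4π/3)(r³ − a³) = (1.73×10^-4)·(4π/3)·((0.314)³ − (0.159)³) = 1.952e-5 C.
Applying ∮E·dA = Q_enc/ε₀ with Φ = E(4πr²):
E = k|Q_enc|/r² = (8.99×10^9)(1.952e-5)/(0.314)² = 1.78×10^6 N/C.

1.78e6 V/m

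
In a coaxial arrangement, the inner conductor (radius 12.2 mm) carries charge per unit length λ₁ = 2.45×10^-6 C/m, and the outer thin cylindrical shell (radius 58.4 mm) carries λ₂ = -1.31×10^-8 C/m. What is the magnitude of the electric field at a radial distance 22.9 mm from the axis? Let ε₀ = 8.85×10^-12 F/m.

Take a coaxial cylindrical Gaussian surface of radius r = 22.9 mm and length L (between the conductors, 12.2 mm < r < 58.4 mm).
The shell at 58.4 mm lies outside the Gaussian surface, so λ_enc = λ₁ = 2.45e-6 C/m.
Since E is radial and uniform over the curved surface, Φ = E·2πrL = Q_enc/ε₀ = λ_enc L/ε₀.
E = |λ_enc|/(2πε₀r) = (2.45e-6)/(2π·8.85×10^-12·0.0229) = 1.92e6 N/C.

E = 1.92e6 N/C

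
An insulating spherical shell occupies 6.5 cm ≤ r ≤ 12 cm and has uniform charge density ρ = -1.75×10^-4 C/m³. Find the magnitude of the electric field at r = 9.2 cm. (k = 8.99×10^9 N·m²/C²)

By spherical symmetry E is radial; choose a Gaussian sphere of radius r = 9.2 cm (within the shell material, 6.5 cm < r < 12 cm).
Only the shell between 6.5 cm and r is enclosed: Q_enc = ρ·(4π/3)(r³ − a³) = (-1.75e-4)·(4π/3)·((0.092)³ − (0.065)³) = -3.695e-7 C.
Since E is radial and uniform over the Gaussian sphere, Φ = E·4πr² = Q_enc/ε₀.
E = k|Q_enc|/r² = (8.99×10^9)(3.695×10^-7)/(0.092)² = 3.92e5 N/C.

E ≈ 3.92e5 N/C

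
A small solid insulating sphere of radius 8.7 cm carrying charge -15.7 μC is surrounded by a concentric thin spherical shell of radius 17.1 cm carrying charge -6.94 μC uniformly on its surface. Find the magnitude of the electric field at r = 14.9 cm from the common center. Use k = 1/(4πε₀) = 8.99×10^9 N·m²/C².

E ≈ 6.36×10^6 V/m

By spherical symmetry E is radial; choose a Gaussian sphere of radius r = 14.9 cm (between the bodies, 8.7 cm < r < 17.1 cm).
Only the inner charge is enclosed; the outer shell contributes nothing inside itself. Q_enc = -15.7 μC = -1.57e-5 C.
Since E is radial and uniform over the Gaussian sphere, Φ = E·4πr² = Q_enc/ε₀.
E = k|Q_enc|/r² = (8.99×10^9)(1.57×10^-5)/(0.149)² = 6.36e6 N/C.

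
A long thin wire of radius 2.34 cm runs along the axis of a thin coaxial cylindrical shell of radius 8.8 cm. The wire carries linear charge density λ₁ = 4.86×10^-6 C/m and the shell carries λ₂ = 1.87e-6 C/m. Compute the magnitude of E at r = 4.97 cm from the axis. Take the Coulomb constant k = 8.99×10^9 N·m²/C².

By cylindrical symmetry E is radial; use a coaxial Gaussian cylinder of radius 4.97 cm and length L (between the conductors, 2.34 cm < r < 8.8 cm).
Only the inner wire is enclosed; the outer shell contributes nothing inside itself. λ_enc = λ₁ = 4.86e-6 C/m.
Gauss's law: E·2πrL = λ_enc L/ε₀.
E = 2k|λ_enc|/r = 2(8.99×10^9)(4.86×10^-6)/(0.0497) = 1.76e6 N/C.

1.76×10^6 N/C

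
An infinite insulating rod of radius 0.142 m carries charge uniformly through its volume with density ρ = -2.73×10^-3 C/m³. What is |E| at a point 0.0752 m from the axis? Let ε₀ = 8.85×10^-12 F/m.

By cylindrical symmetry E is radial; use a coaxial Gaussian cylinder of radius 0.0752 m and length L (r < R).
Charge inside radius r per length L is ρ·πr²·L, so λ_enc = ρπr² = -4.85×10^-5 C/m.
Gauss's law: E·2πrL = λ_enc L/ε₀.
E = |λ_enc|/(2πε₀r) = (4.85×10^-5)/(2π·8.85×10^-12·0.0752) = 1.16×10^7 N/C.

E = 1.16×10^7 N/C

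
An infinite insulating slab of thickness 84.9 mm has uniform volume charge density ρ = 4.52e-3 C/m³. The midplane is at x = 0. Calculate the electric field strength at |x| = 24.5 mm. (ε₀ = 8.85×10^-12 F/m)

E ≈ 1.25e7 N/C

By symmetry E is perpendicular to the slab. A Gaussian pillbox from −24.5 mm to +24.5 mm (face area A) lies entirely within the slab.
Q_enc = ρ·(2x)·A and flux = 2EA, so 2EA = 2ρxA/ε₀ ⇒ E = |ρ|x/ε₀.
E = (4.52×10^-3)(0.0245)/(8.85×10^-12) = 1.25×10^7 N/C.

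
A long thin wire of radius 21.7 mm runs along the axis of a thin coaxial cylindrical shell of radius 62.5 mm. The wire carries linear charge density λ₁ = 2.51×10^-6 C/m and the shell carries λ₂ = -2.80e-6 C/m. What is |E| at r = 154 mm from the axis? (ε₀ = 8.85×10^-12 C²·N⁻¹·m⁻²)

Coaxial Gaussian cylinder, radius r = 154 mm, length L (r > 62.5 mm, enclosing both).
λ_enc = λ₁ + λ₂ = (2.51e-6) + (-2.80×10^-6) = -2.90×10^-7 C/m.
Since E is radial and uniform over the curved surface, Φ = E·2πrL = Q_enc/ε₀ = λ_enc L/ε₀.
E = |λ_enc|/(2πε₀r) = (2.90×10^-7)/(2π·8.85×10^-12·0.154) = 3.39×10^4 N/C.

|E| = 3.39×10^4 N/C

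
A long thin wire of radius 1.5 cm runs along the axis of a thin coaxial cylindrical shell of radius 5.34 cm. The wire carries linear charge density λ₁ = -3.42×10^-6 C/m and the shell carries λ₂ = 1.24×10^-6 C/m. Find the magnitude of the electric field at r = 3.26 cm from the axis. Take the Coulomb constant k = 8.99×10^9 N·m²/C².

E ≈ 1.89×10^6 N/C

By cylindrical symmetry E is radial; use a coaxial Gaussian cylinder of radius 3.26 cm and length L (between the conductors, 1.5 cm < r < 5.34 cm).
The shell at 5.34 cm lies outside the Gaussian surface, so λ_enc = λ₁ = -3.42×10^-6 C/m.
Gauss's law: E·2πrL = λ_enc L/ε₀.
E = 2k|λ_enc|/r = 2(8.99×10^9)(3.42×10^-6)/(0.0326) = 1.89×10^6 N/C.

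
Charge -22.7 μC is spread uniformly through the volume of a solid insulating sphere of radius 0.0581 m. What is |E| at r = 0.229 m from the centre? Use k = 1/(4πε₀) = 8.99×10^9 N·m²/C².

Use a concentric Gaussian sphere at r = 0.229 m (r > R, so the entire charge is enclosed).
Q_enc = -22.7 μC = -2.27e-5 C.
By Gauss's law, ∮E·dA = E·4πr² = Q_enc/ε₀.
E = k|Q_enc|/r² = (8.99×10^9)(2.27e-5)/(0.229)² = 3.89×10^6 N/C.

|E| ≈ 3.89×10^6 N/C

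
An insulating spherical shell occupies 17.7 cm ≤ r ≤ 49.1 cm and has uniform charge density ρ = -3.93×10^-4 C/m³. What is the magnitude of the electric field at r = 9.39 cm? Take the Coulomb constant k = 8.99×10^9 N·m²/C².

By spherical symmetry E is radial; choose a Gaussian sphere of radius r = 9.39 cm (r < 17.7 cm, inside the empty cavity).
No charge is enclosed, so by Gauss's law E·4πr² = 0 ⇒ E = 0.

E = 0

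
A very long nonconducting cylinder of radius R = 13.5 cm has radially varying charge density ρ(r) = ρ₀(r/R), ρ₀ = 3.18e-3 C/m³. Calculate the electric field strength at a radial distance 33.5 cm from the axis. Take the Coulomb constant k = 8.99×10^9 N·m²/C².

Choose a coaxial cylinder of radius r = 33.5 cm (arbitrary length L) as the Gaussian surface (r > R, full charge per length enclosed).
λ_enc = 2π ∫₀^R ρ₀(r'/R)^1 r' dr' = 2πρ₀R²/3 = 1.214e-4 C/m.
Gauss's law: E·2πrL = λ_enc L/ε₀.
E = 2k|λ_enc|/r = 2(8.99×10^9)(1.214×10^-4)/(0.335) = 6.51e6 N/C.

E = 6.51e6 V/m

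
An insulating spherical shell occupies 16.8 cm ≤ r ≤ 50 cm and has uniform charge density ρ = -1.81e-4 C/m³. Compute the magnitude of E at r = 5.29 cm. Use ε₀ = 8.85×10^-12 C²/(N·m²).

Symmetry ⇒ E = E(r) r̂. Gaussian sphere of radius r = 5.29 cm (r < 16.8 cm, inside the empty cavity).
No charge is enclosed, so by Gauss's law E·4πr² = 0 ⇒ E = 0.

E = 0 (no enclosed charge)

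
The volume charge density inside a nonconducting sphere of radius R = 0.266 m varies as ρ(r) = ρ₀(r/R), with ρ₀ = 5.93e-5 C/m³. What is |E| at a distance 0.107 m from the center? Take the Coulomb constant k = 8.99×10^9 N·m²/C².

By spherical symmetry E is radial; choose a Gaussian sphere of radius r = 0.107 m (r < R).
Q_enc = ∫₀^r ρ(r')·4πr'² dr' = (4πρ₀/R) ∫₀^r r'^3 dr' = 4πρ₀ r^4/(4·R) = 9.18×10^-8 C.
By Gauss's law, ∮E·dA = E·4πr² = Q_enc/ε₀.
E = k|Q_enc|/r² = (8.99×10^9)(9.18e-8)/(0.107)² = 7.21×10^4 N/C.

7.21e4 N/C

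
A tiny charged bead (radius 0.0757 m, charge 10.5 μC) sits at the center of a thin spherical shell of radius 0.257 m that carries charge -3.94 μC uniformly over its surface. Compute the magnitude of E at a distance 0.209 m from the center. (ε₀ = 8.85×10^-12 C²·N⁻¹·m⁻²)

Take a concentric spherical Gaussian surface of radius r = 0.209 m (between the bodies, 0.0757 m < r < 0.257 m).
The shell at 0.257 m lies outside the Gaussian surface, so Q_enc = 10.5 μC = 1.05×10^-5 C.
By Gauss's law, ∮E·dA = E·4πr² = Q_enc/ε₀.
E = |Q_enc|/(4πε₀r²) = (1.05×10^-5)/(4π·8.85×10^-12·(0.209)²) = 2.16e6 N/C.

E ≈ 2.16e6 N/C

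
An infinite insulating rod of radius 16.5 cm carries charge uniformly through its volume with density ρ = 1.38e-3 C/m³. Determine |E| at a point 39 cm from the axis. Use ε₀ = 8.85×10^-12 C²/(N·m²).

E ≈ 5.44×10^6 N/C

Choose a coaxial cylinder of radius r = 39 cm (arbitrary length L) as the Gaussian surface (r > 16.5 cm, full cross-section enclosed).
λ_enc = ρ·πR² = (1.38e-3)π(0.165)² = 1.18e-4 C/m.
By Gauss's law (flux through the curved wall only), E·2πrL = λ_enc L/ε₀.
E = |λ_enc|/(2πε₀r) = (1.18e-4)/(2π·8.85×10^-12·0.39) = 5.44×10^6 N/C.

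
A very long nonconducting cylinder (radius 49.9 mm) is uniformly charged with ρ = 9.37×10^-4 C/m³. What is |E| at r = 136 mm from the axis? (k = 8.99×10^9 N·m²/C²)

|E| = 9.69e5 N/C

Choose a coaxial cylinder of radius r = 136 mm (arbitrary length L) as the Gaussian surface (r > 49.9 mm, full cross-section enclosed).
λ_enc = ρ·πR² = (9.37e-4)π(0.0499)² = 7.33×10^-6 C/m.
Gauss's law: E·2πrL = λ_enc L/ε₀.
E = 2k|λ_enc|/r = 2(8.99×10^9)(7.33×10^-6)/(0.136) = 9.69e5 N/C.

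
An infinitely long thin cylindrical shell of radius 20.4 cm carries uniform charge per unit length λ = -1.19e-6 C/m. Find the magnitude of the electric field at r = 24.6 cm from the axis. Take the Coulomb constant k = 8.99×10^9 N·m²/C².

Coaxial Gaussian cylinder, radius r = 24.6 cm, length L (r > 20.4 cm).
The full line charge is enclosed: λ_enc = -1.19e-6 C/m.
Since E is radial and uniform over the curved surface, Φ = E·2πrL = Q_enc/ε₀ = λ_enc L/ε₀.
E = 2k|λ_enc|/r = 2(8.99×10^9)(1.19e-6)/(0.246) = 8.70×10^4 N/C.

E = 8.70×10^4 N/C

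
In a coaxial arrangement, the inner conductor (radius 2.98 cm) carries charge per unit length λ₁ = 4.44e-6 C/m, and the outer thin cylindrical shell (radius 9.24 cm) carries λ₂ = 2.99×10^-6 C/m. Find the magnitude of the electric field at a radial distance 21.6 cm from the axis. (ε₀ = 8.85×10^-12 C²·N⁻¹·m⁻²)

Choose a coaxial cylinder of radius r = 21.6 cm (arbitrary length L) as the Gaussian surface (r > 9.24 cm, enclosing both).
λ_enc = λ₁ + λ₂ = (4.44×10^-6) + (2.99e-6) = 7.43×10^-6 C/m.
Applying ∮E·dA = Q_enc/ε₀ with the end caps contributing no flux:
E = |λ_enc|/(2πε₀r) = (7.43×10^-6)/(2π·8.85×10^-12·0.216) = 6.19×10^5 N/C.

E = 6.19e5 N/C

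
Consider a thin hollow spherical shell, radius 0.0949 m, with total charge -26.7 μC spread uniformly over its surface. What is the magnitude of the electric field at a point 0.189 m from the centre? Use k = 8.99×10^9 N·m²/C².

By spherical symmetry E is radial; choose a Gaussian sphere of radius r = 0.189 m (r > 0.0949 m).
The entire shell is enclosed: Q_enc = -2.67e-5 C.
Gauss's law: E·4πr² = Q_enc/ε₀.
E = k|Q_enc|/r² = (8.99×10^9)(2.67×10^-5)/(0.189)² = 6.72×10^6 N/C.

6.72e6 N/C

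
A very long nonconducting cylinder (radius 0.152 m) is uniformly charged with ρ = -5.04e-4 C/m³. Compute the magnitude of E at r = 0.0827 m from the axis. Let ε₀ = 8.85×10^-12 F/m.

|E| ≈ 2.35×10^6 N/C

By cylindrical symmetry E is radial; use a coaxial Gaussian cylinder of radius 0.0827 m and length L (r < R).
Enclosed charge per unit length: λ_enc = ρ·πr² = (-5.04e-4)π(0.0827)² = -1.083×10^-5 C/m.
By Gauss's law (flux through the curved wall only), E·2πrL = λ_enc L/ε₀.
E = |λ_enc|/(2πε₀r) = (1.083×10^-5)/(2π·8.85×10^-12·0.0827) = 2.35e6 N/C.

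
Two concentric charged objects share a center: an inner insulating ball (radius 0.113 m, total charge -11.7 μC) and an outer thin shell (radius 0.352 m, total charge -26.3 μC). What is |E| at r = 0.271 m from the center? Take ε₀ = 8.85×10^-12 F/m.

By spherical symmetry E is radial; choose a Gaussian sphere of radius r = 0.271 m (between the bodies, 0.113 m < r < 0.352 m).
Only the inner charge is enclosed; the outer shell contributes nothing inside itself. Q_enc = -11.7 μC = -1.17×10^-5 C.
By Gauss's law, ∮E·dA = E·4πr² = Q_enc/ε₀.
E = |Q_enc|/(4πε₀r²) = (1.17×10^-5)/(4π·8.85×10^-12·(0.271)²) = 1.43×10^6 N/C.

|E| = 1.43×10^6 V/m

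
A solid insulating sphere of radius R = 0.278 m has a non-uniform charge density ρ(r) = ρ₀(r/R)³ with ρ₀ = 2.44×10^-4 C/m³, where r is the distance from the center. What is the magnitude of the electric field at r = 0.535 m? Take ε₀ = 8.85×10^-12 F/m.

E = 3.45×10^5 N/C

Take a concentric spherical Gaussian surface of radius r = 0.535 m (r > R, all charge enclosed).
Q_enc = 4π ∫₀^R ρ₀(r'/R)^3 r'² dr' = 4πρ₀R³/6 = 1.098e-5 C.
Gauss's law: E·4πr² = Q_enc/ε₀.
E = |Q_enc|/(4πε₀r²) = (1.098×10^-5)/(4π·8.85×10^-12·(0.535)²) = 3.45×10^5 N/C.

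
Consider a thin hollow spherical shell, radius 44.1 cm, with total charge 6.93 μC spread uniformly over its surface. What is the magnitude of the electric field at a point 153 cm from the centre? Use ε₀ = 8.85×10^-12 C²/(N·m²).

Use a concentric Gaussian sphere at r = 153 cm (r > 44.1 cm).
The entire shell is enclosed: Q_enc = 6.93×10^-6 C.
By Gauss's law, ∮E·dA = E·4πr² = Q_enc/ε₀.
E = |Q_enc|/(4πε₀r²) = (6.93e-6)/(4π·8.85×10^-12·(1.53)²) = 2.66×10^4 N/C.

E ≈ 2.66×10^4 N/C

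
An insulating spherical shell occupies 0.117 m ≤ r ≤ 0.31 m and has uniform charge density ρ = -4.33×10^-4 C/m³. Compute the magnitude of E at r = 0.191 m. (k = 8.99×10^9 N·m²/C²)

2.40e6 V/m

Take a concentric spherical Gaussian surface of radius r = 0.191 m (within the shell material, 0.117 m < r < 0.31 m).
Only the shell between 0.117 m and r is enclosed: Q_enc = ρ·(4π/3)(r³ − a³) = (-4.33e-4)·(4π/3)·((0.191)³ − (0.117)³) = -9.733×10^-6 C.
Since E is radial and uniform over the Gaussian sphere, Φ = E·4πr² = Q_enc/ε₀.
E = k|Q_enc|/r² = (8.99×10^9)(9.733×10^-6)/(0.191)² = 2.40×10^6 N/C.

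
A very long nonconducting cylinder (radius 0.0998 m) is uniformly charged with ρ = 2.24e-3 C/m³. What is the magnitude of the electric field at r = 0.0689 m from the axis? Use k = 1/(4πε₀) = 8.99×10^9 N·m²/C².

Choose a coaxial cylinder of radius r = 0.0689 m (arbitrary length L) as the Gaussian surface (r < R).
Charge inside radius r per length L is ρ·πr²·L, so λ_enc = ρπr² = 3.341e-5 C/m.
Since E is radial and uniform over the curved surface, Φ = E·2πrL = Q_enc/ε₀ = λ_enc L/ε₀.
E = 2k|λ_enc|/r = 2(8.99×10^9)(3.341×10^-5)/(0.0689) = 8.72×10^6 N/C.

E = 8.72×10^6 N/C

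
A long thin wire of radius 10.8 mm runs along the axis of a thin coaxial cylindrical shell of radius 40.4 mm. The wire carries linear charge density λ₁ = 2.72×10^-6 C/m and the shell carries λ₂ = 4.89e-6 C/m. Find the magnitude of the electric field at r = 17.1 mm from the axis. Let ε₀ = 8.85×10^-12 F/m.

Choose a coaxial cylinder of radius r = 17.1 mm (arbitrary length L) as the Gaussian surface (between the conductors, 10.8 mm < r < 40.4 mm).
Only the inner wire is enclosed; the outer shell contributes nothing inside itself. λ_enc = λ₁ = 2.72e-6 C/m.
By Gauss's law (flux through the curved wall only), E·2πrL = λ_enc L/ε₀.
E = |λ_enc|/(2πε₀r) = (2.72×10^-6)/(2π·8.85×10^-12·0.0171) = 2.86e6 N/C.

|E| = 2.86×10^6 N/C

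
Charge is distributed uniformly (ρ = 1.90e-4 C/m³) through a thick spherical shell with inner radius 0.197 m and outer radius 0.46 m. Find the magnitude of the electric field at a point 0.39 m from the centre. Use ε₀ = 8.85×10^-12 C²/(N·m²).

Take a concentric spherical Gaussian surface of radius r = 0.39 m (within the shell material, 0.197 m < r < 0.46 m).
Enclosed charge is the volume from a to r: Q_enc = (4π/3)ρ(r³ − a³) = 4.113×10^-5 C.
By Gauss's law, ∮E·dA = E·4πr² = Q_enc/ε₀.
E = |Q_enc|/(4πε₀r²) = (4.113e-5)/(4π·8.85×10^-12·(0.39)²) = 2.43×10^6 N/C.

|E| ≈ 2.43e6 N/C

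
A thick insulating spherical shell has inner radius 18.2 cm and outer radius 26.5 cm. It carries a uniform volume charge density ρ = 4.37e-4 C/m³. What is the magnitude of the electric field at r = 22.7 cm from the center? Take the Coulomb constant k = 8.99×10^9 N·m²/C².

|E| = 1.81e6 N/C

Symmetry ⇒ E = E(r) r̂. Gaussian sphere of radius r = 22.7 cm (within the shell material, 18.2 cm < r < 26.5 cm).
Enclosed charge is the volume from a to r: Q_enc = (4π/3)ρ(r³ − a³) = 1.038×10^-5 C.
By Gauss's law, ∮E·dA = E·4πr² = Q_enc/ε₀.
E = k|Q_enc|/r² = (8.99×10^9)(1.038×10^-5)/(0.227)² = 1.81e6 N/C.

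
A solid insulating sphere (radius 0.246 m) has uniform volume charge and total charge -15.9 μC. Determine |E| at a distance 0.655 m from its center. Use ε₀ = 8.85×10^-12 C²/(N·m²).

Take a concentric spherical Gaussian surface of radius r = 0.655 m (r > R, so the entire charge is enclosed).
Q_enc = -15.9 μC = -1.59×10^-5 C.
Applying ∮E·dA = Q_enc/ε₀ with Φ = E(4πr²):
E = |Q_enc|/(4πε₀r²) = (1.59×10^-5)/(4π·8.85×10^-12·(0.655)²) = 3.33e5 N/C.

E ≈ 3.33×10^5 V/m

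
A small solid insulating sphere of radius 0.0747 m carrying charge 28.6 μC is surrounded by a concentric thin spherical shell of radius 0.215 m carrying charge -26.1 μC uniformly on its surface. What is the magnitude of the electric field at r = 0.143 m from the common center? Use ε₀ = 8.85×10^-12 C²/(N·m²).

1.26e7 N/C

Symmetry ⇒ E = E(r) r̂. Gaussian sphere of radius r = 0.143 m (between the bodies, 0.0747 m < r < 0.215 m).
The shell at 0.215 m lies outside the Gaussian surface, so Q_enc = 28.6 μC = 2.86×10^-5 C.
Since E is radial and uniform over the Gaussian sphere, Φ = E·4πr² = Q_enc/ε₀.
E = |Q_enc|/(4πε₀r²) = (2.86×10^-5)/(4π·8.85×10^-12·(0.143)²) = 1.26×10^7 N/C.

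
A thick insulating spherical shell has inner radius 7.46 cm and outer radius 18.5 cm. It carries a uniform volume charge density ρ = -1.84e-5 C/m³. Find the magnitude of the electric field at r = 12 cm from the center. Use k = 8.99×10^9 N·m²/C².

Take a concentric spherical Gaussian surface of radius r = 12 cm (within the shell material, 7.46 cm < r < 18.5 cm).
Enclosed charge is the volume from a to r: Q_enc = (4π/3)ρ(r³ − a³) = -1.012×10^-7 C.
By Gauss's law, ∮E·dA = E·4πr² = Q_enc/ε₀.
E = k|Q_enc|/r² = (8.99×10^9)(1.012e-7)/(0.12)² = 6.32×10^4 N/C.

6.32e4 N/C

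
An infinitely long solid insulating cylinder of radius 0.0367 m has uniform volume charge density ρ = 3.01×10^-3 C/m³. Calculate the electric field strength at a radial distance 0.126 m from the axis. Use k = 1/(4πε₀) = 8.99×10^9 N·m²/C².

|E| = 1.82×10^6 V/m

Choose a coaxial cylinder of radius r = 0.126 m (arbitrary length L) as the Gaussian surface (r > 0.0367 m, full cross-section enclosed).
λ_enc = ρ·πR² = (3.01e-3)π(0.0367)² = 1.274×10^-5 C/m.
Applying ∮E·dA = Q_enc/ε₀ with the end caps contributing no flux:
E = 2k|λ_enc|/r = 2(8.99×10^9)(1.274×10^-5)/(0.126) = 1.82×10^6 N/C.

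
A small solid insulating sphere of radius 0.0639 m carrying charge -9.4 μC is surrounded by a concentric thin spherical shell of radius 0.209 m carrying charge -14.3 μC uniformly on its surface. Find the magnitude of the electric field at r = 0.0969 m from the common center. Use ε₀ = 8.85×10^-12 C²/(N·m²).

Take a concentric spherical Gaussian surface of radius r = 0.0969 m (between the bodies, 0.0639 m < r < 0.209 m).
Only the inner charge is enclosed; the outer shell contributes nothing inside itself. Q_enc = -9.4 μC = -9.40e-6 C.
By Gauss's law, ∮E·dA = E·4πr² = Q_enc/ε₀.
E = |Q_enc|/(4πε₀r²) = (9.40×10^-6)/(4π·8.85×10^-12·(0.0969)²) = 9.00×10^6 N/C.

9.00×10^6 N/C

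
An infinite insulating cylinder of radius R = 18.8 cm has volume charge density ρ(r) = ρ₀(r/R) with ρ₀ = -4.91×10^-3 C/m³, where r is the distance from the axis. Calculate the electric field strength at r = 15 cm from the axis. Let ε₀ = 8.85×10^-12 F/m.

Choose a coaxial cylinder of radius r = 15 cm (arbitrary length L) as the Gaussian surface (r < R).
Integrating ρ over the cross-section to radius r: λ_enc = (2πρ₀/R) ∫₀^r r'^2 dr' = 2πρ₀ r^3/(3·R) = -1.846×10^-4 C/m.
Since E is radial and uniform over the curved surface, Φ = E·2πrL = Q_enc/ε₀ = λ_enc L/ε₀.
E = |λ_enc|/(2πε₀r) = (1.846×10^-4)/(2π·8.85×10^-12·0.15) = 2.21×10^7 N/C.

E ≈ 2.21e7 N/C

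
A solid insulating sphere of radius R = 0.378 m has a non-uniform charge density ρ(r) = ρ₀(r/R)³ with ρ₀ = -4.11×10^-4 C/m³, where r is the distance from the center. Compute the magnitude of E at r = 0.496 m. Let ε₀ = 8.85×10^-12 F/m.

Symmetry ⇒ E = E(r) r̂. Gaussian sphere of radius r = 0.496 m (r > R, all charge enclosed).
Q_enc = 4π ∫₀^R ρ₀(r'/R)^3 r'² dr' = 4πρ₀R³/6 = -4.649×10^-5 C.
By Gauss's law, ∮E·dA = E·4πr² = Q_enc/ε₀.
E = |Q_enc|/(4πε₀r²) = (4.649×10^-5)/(4π·8.85×10^-12·(0.496)²) = 1.70×10^6 N/C.

E ≈ 1.70×10^6 N/C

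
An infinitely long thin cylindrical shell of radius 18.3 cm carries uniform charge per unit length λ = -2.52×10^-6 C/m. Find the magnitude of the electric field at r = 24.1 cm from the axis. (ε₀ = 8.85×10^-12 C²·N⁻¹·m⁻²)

Take a coaxial cylindrical Gaussian surface of radius r = 24.1 cm and length L (r > 18.3 cm).
The full line charge is enclosed: λ_enc = -2.52e-6 C/m.
Gauss's law: E·2πrL = λ_enc L/ε₀.
E = |λ_enc|/(2πε₀r) = (2.52×10^-6)/(2π·8.85×10^-12·0.241) = 1.88×10^5 N/C.

|E| ≈ 1.88×10^5 V/m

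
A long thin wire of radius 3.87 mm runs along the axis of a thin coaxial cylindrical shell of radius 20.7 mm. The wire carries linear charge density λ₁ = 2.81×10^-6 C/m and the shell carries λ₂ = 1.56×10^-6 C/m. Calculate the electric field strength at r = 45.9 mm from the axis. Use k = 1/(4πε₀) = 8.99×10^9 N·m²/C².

Choose a coaxial cylinder of radius r = 45.9 mm (arbitrary length L) as the Gaussian surface (r > 20.7 mm, enclosing both).
λ_enc = λ₁ + λ₂ = (2.81e-6) + (1.56×10^-6) = 4.37e-6 C/m.
Since E is radial and uniform over the curved surface, Φ = E·2πrL = Q_enc/ε₀ = λ_enc L/ε₀.
E = 2k|λ_enc|/r = 2(8.99×10^9)(4.37×10^-6)/(0.0459) = 1.71e6 N/C.

E ≈ 1.71e6 N/C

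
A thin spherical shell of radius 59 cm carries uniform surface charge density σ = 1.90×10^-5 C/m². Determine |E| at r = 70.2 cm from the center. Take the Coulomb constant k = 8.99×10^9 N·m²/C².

Take a concentric spherical Gaussian surface of radius r = 70.2 cm (r > 59 cm).
The entire shell is enclosed: Q_enc = σ·4πR² = (1.90×10^-5)·4π·(0.59)² = 8.311×10^-5 C.
Gauss's law: E·4πr² = Q_enc/ε₀.
E = k|Q_enc|/r² = (8.99×10^9)(8.311×10^-5)/(0.702)² = 1.52×10^6 N/C.

|E| ≈ 1.52×10^6 N/C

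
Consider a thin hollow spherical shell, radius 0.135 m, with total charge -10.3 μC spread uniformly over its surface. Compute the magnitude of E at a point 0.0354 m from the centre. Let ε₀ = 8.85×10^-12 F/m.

E = 0 (no enclosed charge)

Symmetry ⇒ E = E(r) r̂. Gaussian sphere of radius r = 0.0354 m (inside the shell, r < 0.135 m).
All the charge is outside the Gaussian surface: Q_enc = 0, hence E = 0 everywhere inside the shell.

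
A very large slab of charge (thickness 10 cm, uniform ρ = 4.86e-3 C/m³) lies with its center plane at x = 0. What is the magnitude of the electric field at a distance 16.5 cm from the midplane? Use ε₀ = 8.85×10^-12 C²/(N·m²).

The point |x| = 16.5 cm lies outside the slab (half-thickness 0.05 m). A symmetric pillbox spanning the full slab encloses Q_enc = ρ·d·A.
Flux = 2EA ⇒ E = |ρ|d/(2ε₀), independent of distance outside.
E = (4.86×10^-3)(0.1)/(2·8.85×10^-12) = 2.75×10^7 N/C.

2.75×10^7 N/C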